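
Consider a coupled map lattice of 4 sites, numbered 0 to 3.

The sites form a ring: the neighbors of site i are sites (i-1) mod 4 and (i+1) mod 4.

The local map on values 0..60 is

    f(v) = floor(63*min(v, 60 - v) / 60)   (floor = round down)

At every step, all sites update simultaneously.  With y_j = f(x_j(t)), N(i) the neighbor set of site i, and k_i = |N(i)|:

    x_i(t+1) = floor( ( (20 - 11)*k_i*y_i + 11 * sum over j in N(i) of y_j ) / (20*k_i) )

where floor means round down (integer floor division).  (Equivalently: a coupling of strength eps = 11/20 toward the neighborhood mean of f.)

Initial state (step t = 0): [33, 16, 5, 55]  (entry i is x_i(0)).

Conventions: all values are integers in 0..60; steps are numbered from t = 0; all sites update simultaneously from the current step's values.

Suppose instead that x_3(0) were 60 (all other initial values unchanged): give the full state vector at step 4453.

Simulating step by step:
t=0: [33, 16, 5, 60]
t=1: [17, 16, 6, 9]
t=2: [14, 13, 9, 10]
t=3: [12, 12, 10, 10]
t=4: [11, 11, 10, 10]
t=5: [10, 10, 10, 10]
t=6: [10, 10, 10, 10]

Answer: [10, 10, 10, 10]
Key observation: The state at step 5, [10, 10, 10, 10], reappears at step 6: the system is in a cycle of period 1 from step 5 on.  Therefore the state at step 4453 equals the state at step 5 + ((4453 - 5) mod 1) = 5, which is [10, 10, 10, 10].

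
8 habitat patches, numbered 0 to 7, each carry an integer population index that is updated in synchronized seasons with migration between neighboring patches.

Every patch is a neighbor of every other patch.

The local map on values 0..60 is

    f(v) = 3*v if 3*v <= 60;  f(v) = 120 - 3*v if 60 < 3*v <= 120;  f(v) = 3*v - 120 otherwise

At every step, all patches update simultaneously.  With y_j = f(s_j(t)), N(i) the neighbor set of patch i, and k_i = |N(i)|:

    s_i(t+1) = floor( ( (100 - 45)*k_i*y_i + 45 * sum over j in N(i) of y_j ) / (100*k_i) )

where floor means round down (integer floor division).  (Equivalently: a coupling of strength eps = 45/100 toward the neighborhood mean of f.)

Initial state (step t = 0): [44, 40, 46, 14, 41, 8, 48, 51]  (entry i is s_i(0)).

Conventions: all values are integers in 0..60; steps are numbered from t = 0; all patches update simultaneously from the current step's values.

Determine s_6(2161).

Simulating step by step:
t=0: [44, 40, 46, 14, 41, 8, 48, 51]
t=1: [15, 10, 18, 30, 11, 21, 21, 26]
t=2: [44, 36, 48, 36, 38, 50, 50, 42]
t=3: [14, 14, 20, 14, 11, 23, 23, 11]
t=4: [43, 43, 51, 43, 38, 47, 47, 38]
t=5: [11, 11, 23, 11, 10, 17, 17, 10]
t=6: [36, 36, 44, 36, 34, 44, 44, 34]
t=7: [12, 12, 12, 12, 15, 12, 12, 15]
t=8: [37, 37, 37, 37, 41, 37, 37, 41]
t=9: [8, 8, 8, 8, 5, 8, 8, 5]
t=10: [22, 22, 22, 22, 18, 22, 22, 18]
t=11: [54, 54, 54, 54, 54, 54, 54, 54]
t=12: [42, 42, 42, 42, 42, 42, 42, 42]
t=13: [6, 6, 6, 6, 6, 6, 6, 6]
t=14: [18, 18, 18, 18, 18, 18, 18, 18]
t=15: [54, 54, 54, 54, 54, 54, 54, 54]

Answer: s_6(2161) = 6
Key observation: The state at step 11, [54, 54, 54, 54, 54, 54, 54, 54], reappears at step 15: the system is in a cycle of period 4 from step 11 on.  Therefore the state at step 2161 equals the state at step 11 + ((2161 - 11) mod 4) = 13, which is [6, 6, 6, 6, 6, 6, 6, 6].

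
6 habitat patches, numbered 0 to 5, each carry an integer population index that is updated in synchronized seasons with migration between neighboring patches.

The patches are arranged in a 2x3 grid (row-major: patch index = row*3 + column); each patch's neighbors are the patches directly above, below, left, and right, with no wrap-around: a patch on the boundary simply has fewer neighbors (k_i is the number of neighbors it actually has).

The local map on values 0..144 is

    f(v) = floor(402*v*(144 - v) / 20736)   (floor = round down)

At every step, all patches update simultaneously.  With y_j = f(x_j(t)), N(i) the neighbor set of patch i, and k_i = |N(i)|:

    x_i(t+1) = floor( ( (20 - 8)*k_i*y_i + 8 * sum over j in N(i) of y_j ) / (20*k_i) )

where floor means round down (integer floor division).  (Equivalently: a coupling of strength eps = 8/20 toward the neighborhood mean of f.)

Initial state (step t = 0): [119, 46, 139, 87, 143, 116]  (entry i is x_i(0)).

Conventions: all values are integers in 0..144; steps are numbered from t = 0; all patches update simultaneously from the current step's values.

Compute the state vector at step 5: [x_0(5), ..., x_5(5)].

Answer: [91, 93, 95, 92, 94, 95]

Derivation:
t=0: [119, 46, 139, 87, 143, 116]
t=1: [70, 61, 37, 69, 33, 40]
t=2: [99, 91, 81, 94, 79, 77]
t=3: [88, 93, 97, 91, 97, 99]
t=4: [93, 90, 88, 92, 88, 86]
t=5: [91, 93, 95, 92, 94, 95]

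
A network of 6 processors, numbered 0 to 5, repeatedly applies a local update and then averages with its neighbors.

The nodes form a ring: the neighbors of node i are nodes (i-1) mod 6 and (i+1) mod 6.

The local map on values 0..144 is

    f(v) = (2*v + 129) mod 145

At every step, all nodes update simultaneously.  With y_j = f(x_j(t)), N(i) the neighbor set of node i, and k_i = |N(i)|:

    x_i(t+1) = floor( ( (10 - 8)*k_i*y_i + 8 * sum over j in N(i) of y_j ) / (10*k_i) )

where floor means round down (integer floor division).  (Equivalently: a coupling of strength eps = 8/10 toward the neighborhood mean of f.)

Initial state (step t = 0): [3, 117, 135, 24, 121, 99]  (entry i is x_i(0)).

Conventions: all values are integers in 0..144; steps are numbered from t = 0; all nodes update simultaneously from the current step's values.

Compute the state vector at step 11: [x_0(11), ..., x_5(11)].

Answer: [80, 89, 46, 49, 46, 60]

Derivation:
t=0: [3, 117, 135, 24, 121, 99]
t=1: [71, 112, 63, 82, 43, 93]
t=2: [60, 107, 48, 72, 25, 83]
t=3: [44, 84, 88, 71, 60, 56]
t=4: [55, 36, 56, 72, 109, 89]
t=5: [48, 87, 92, 86, 69, 63]
t=6: [65, 43, 14, 60, 72, 102]
t=7: [68, 64, 72, 76, 84, 105]
t=8: [88, 121, 124, 81, 75, 60]
t=9: [77, 57, 50, 88, 68, 80]
t=10: [124, 108, 62, 84, 87, 132]
t=11: [80, 89, 46, 49, 46, 60]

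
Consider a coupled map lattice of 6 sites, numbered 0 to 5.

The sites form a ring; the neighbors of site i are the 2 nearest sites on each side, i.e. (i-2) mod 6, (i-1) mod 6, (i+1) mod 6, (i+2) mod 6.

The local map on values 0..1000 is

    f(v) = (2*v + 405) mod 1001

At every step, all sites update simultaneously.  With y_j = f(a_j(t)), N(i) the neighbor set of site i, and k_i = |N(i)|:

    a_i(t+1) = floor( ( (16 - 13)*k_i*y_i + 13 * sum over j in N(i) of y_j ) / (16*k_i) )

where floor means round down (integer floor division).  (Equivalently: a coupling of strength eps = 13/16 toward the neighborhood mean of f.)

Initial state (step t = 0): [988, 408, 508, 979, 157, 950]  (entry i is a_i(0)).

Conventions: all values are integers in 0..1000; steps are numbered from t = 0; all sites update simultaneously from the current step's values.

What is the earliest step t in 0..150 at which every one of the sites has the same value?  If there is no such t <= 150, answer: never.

Simulating step by step:
t=0: [988, 408, 508, 979, 157, 950]  (not all equal)
t=1: [408, 338, 419, 405, 431, 397]  (not all equal)
t=2: [200, 192, 203, 199, 227, 195]  (not all equal)
t=3: [811, 800, 813, 811, 813, 810]  (not all equal)
t=4: [21, 21, 22, 21, 26, 20]  (not all equal)
t=5: [449, 447, 449, 449, 448, 448]  (not all equal)
t=6: [300, 300, 300, 300, 301, 300]  (not all equal)
t=7: [4, 4, 4, 4, 4, 4]  (all equal)

Answer: 7
Key observation: Synchronization is absorbing here: once all sites are equal they stay equal, and step 7 is the first all-equal step.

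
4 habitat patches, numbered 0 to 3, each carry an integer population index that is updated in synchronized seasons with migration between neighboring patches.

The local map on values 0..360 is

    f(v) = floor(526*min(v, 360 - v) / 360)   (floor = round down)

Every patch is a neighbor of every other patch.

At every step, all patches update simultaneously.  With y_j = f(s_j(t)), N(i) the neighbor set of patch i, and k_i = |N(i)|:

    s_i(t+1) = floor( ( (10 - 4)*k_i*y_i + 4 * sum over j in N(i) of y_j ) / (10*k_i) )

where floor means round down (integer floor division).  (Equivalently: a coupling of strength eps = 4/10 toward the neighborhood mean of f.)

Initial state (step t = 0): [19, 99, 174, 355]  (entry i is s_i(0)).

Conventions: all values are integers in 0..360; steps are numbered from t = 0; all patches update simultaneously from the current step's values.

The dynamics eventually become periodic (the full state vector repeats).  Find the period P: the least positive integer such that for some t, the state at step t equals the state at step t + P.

Simulating step by step:
t=0: [19, 99, 174, 355]
t=1: [70, 124, 176, 60]
t=2: [131, 168, 203, 124]
t=3: [201, 227, 219, 197]
t=4: [224, 206, 212, 227]
t=5: [203, 216, 211, 201]
t=6: [225, 216, 219, 226]
t=7: [199, 205, 203, 198]
t=8: [233, 228, 230, 233]
t=9: [186, 189, 188, 186]
t=10: [252, 250, 251, 252]
t=11: [157, 159, 158, 157]
t=12: [229, 230, 230, 229]
t=13: [190, 189, 189, 190]
t=14: [248, 248, 248, 248]
t=15: [163, 163, 163, 163]
t=16: [238, 238, 238, 238]
t=17: [178, 178, 178, 178]
t=18: [260, 260, 260, 260]
t=19: [146, 146, 146, 146]
t=20: [213, 213, 213, 213]
t=21: [214, 214, 214, 214]
t=22: [213, 213, 213, 213]

Answer: 2
Key observation: The state at step 20, [213, 213, 213, 213], reappears at step 22 — and no state repeats earlier — so the cycle the system enters has period 2.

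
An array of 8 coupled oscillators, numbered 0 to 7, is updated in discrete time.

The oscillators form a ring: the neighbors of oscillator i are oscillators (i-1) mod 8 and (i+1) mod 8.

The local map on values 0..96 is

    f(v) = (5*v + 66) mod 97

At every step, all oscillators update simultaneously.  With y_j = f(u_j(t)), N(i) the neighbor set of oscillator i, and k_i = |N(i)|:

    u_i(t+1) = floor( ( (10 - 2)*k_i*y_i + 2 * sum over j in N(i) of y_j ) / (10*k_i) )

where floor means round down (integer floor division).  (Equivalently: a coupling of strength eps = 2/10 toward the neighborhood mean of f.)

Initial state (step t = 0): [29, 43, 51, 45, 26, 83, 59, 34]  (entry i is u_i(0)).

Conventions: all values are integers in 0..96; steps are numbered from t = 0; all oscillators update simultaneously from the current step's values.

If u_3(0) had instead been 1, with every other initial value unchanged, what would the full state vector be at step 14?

Answer: [62, 24, 29, 69, 29, 15, 20, 79]
Key observation: This trace re-runs the system from the modified initial state.

Derivation:
t=0: [29, 43, 51, 1, 26, 83, 59, 34]
t=1: [26, 74, 39, 60, 18, 81, 69, 42]
t=2: [14, 45, 65, 72, 63, 74, 34, 68]
t=3: [33, 4, 6, 39, 80, 51, 40, 22]
t=4: [46, 82, 92, 71, 72, 39, 68, 74]
t=5: [17, 75, 44, 34, 40, 59, 25, 40]
t=6: [55, 57, 83, 50, 68, 72, 89, 72]
t=7: [49, 62, 82, 31, 20, 34, 28, 38]
t=8: [30, 78, 81, 37, 62, 41, 20, 52]
t=9: [27, 64, 78, 62, 81, 77, 66, 37]
t=10: [20, 83, 72, 83, 81, 59, 18, 47]
t=11: [65, 85, 49, 86, 82, 70, 55, 20]
t=12: [9, 7, 17, 19, 74, 36, 49, 60]
t=13: [19, 10, 50, 61, 50, 48, 28, 63]
t=14: [62, 24, 29, 69, 29, 15, 20, 79]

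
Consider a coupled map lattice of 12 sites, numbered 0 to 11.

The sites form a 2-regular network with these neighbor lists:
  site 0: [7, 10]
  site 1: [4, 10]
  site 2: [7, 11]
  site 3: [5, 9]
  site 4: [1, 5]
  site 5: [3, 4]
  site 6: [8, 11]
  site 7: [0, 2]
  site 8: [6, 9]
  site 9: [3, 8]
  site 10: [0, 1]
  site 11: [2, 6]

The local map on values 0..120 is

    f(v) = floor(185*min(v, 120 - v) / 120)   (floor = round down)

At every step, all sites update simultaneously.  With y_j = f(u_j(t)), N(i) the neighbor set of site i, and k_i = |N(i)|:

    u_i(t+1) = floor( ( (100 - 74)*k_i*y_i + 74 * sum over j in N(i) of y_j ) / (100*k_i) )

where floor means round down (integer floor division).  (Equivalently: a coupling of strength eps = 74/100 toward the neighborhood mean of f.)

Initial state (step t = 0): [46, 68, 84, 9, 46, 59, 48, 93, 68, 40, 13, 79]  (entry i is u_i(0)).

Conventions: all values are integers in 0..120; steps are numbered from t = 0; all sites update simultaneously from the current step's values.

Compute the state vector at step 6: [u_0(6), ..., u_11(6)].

Answer: [77, 81, 74, 78, 81, 79, 75, 75, 76, 76, 80, 75]

Derivation:
t=0: [46, 68, 84, 9, 46, 59, 48, 93, 68, 40, 13, 79]
t=1: [40, 54, 52, 59, 81, 54, 72, 56, 70, 50, 60, 64]
t=2: [81, 77, 84, 82, 77, 77, 79, 74, 75, 81, 77, 79]
t=3: [65, 66, 63, 61, 66, 63, 65, 60, 63, 62, 63, 60]
t=4: [88, 84, 90, 88, 84, 86, 88, 87, 86, 88, 84, 87]
t=5: [51, 55, 48, 50, 53, 52, 50, 48, 49, 50, 52, 48]
t=6: [77, 81, 74, 78, 81, 79, 75, 75, 76, 76, 80, 75]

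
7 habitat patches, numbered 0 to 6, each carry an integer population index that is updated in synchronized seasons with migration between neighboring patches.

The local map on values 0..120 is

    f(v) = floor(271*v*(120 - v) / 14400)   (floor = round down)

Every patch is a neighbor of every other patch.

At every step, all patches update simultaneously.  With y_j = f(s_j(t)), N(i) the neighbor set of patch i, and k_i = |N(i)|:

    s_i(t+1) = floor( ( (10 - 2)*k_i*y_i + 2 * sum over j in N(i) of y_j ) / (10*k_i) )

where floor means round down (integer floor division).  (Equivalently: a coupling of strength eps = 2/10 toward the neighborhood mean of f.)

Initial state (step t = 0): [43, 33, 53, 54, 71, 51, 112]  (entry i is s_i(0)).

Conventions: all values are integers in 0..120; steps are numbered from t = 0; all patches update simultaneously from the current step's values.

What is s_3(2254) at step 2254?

Answer: s_3(2254) = 67
Key observation: The state at step 4, [67, 67, 67, 67, 67, 67, 67], reappears at step 6: the system is in a cycle of period 2 from step 4 on.  Therefore the state at step 2254 equals the state at step 4 + ((2254 - 4) mod 2) = 4, which is [67, 67, 67, 67, 67, 67, 67].

Derivation:
t=0: [43, 33, 53, 54, 71, 51, 112]
t=1: [60, 54, 63, 64, 63, 63, 25]
t=2: [66, 66, 66, 66, 66, 66, 48]
t=3: [66, 66, 66, 66, 66, 66, 65]
t=4: [67, 67, 67, 67, 67, 67, 67]
t=5: [66, 66, 66, 66, 66, 66, 66]
t=6: [67, 67, 67, 67, 67, 67, 67]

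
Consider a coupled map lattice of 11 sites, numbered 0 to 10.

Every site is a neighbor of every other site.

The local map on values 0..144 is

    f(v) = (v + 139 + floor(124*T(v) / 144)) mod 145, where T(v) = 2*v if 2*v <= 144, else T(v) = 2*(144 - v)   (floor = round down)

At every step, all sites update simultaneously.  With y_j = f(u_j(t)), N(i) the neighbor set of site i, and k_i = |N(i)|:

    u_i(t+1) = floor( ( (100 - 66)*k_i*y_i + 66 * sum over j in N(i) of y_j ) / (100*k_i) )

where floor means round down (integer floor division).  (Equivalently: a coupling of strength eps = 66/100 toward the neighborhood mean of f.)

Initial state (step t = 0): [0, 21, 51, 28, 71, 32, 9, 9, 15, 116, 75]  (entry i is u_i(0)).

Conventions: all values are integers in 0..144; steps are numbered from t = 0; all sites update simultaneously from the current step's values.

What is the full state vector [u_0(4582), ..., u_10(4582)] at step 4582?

Simulating step by step:
t=0: [0, 21, 51, 28, 71, 32, 9, 9, 15, 116, 75]
t=1: [80, 56, 78, 61, 53, 64, 47, 47, 51, 45, 53]
t=2: [69, 58, 69, 62, 96, 64, 91, 91, 94, 90, 96]
t=3: [29, 21, 29, 24, 26, 25, 27, 27, 27, 28, 26]
t=4: [66, 61, 66, 63, 64, 64, 65, 65, 65, 66, 64]
t=5: [25, 21, 25, 22, 23, 23, 24, 24, 24, 25, 23]
t=6: [58, 55, 58, 56, 57, 57, 58, 58, 58, 58, 57]
t=7: [14, 51, 14, 12, 13, 13, 14, 14, 14, 14, 13]
t=8: [37, 65, 37, 35, 36, 36, 37, 37, 37, 37, 36]
t=9: [88, 69, 88, 87, 88, 88, 88, 88, 88, 88, 88]
t=10: [33, 34, 33, 33, 33, 33, 33, 33, 33, 33, 33]
t=11: [83, 84, 83, 83, 83, 83, 83, 83, 83, 83, 83]
t=12: [36, 36, 36, 36, 36, 36, 36, 36, 36, 36, 36]
t=13: [92, 92, 92, 92, 92, 92, 92, 92, 92, 92, 92]
t=14: [30, 30, 30, 30, 30, 30, 30, 30, 30, 30, 30]
t=15: [75, 75, 75, 75, 75, 75, 75, 75, 75, 75, 75]
t=16: [42, 42, 42, 42, 42, 42, 42, 42, 42, 42, 42]
t=17: [108, 108, 108, 108, 108, 108, 108, 108, 108, 108, 108]
t=18: [19, 19, 19, 19, 19, 19, 19, 19, 19, 19, 19]
t=19: [45, 45, 45, 45, 45, 45, 45, 45, 45, 45, 45]
t=20: [116, 116, 116, 116, 116, 116, 116, 116, 116, 116, 116]
t=21: [13, 13, 13, 13, 13, 13, 13, 13, 13, 13, 13]
t=22: [29, 29, 29, 29, 29, 29, 29, 29, 29, 29, 29]
t=23: [72, 72, 72, 72, 72, 72, 72, 72, 72, 72, 72]
t=24: [45, 45, 45, 45, 45, 45, 45, 45, 45, 45, 45]

Answer: [29, 29, 29, 29, 29, 29, 29, 29, 29, 29, 29]
Key observation: The state at step 19, [45, 45, 45, 45, 45, 45, 45, 45, 45, 45, 45], reappears at step 24: the system is in a cycle of period 5 from step 19 on.  Therefore the state at step 4582 equals the state at step 19 + ((4582 - 19) mod 5) = 22, which is [29, 29, 29, 29, 29, 29, 29, 29, 29, 29, 29].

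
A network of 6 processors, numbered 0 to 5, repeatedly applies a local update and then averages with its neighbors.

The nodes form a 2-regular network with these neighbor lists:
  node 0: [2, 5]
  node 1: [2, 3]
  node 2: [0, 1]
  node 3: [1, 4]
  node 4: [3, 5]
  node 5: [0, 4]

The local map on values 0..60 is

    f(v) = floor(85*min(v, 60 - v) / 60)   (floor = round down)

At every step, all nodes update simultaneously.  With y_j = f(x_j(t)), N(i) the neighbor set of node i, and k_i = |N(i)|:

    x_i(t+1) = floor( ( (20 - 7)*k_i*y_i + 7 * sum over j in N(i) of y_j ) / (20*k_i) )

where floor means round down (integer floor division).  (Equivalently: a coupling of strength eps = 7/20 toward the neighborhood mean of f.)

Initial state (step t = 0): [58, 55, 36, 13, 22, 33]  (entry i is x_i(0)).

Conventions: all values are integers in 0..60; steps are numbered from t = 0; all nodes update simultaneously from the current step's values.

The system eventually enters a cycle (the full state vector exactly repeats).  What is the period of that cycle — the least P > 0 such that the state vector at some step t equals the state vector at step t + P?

Simulating step by step:
t=0: [58, 55, 36, 13, 22, 33]
t=1: [13, 13, 23, 18, 29, 30]
t=2: [24, 21, 27, 26, 38, 37]
t=3: [34, 31, 35, 33, 32, 32]
t=4: [36, 39, 36, 38, 38, 38]
t=5: [33, 30, 33, 30, 31, 31]
t=6: [38, 41, 38, 41, 41, 40]
t=7: [30, 26, 30, 26, 26, 28]
t=8: [41, 37, 40, 36, 36, 39]
t=9: [26, 31, 28, 33, 33, 29]
t=10: [37, 40, 38, 38, 38, 39]
t=11: [31, 29, 30, 30, 30, 29]
t=12: [41, 41, 41, 41, 41, 41]
t=13: [26, 26, 26, 26, 26, 26]
t=14: [36, 36, 36, 36, 36, 36]
t=15: [34, 34, 34, 34, 34, 34]
t=16: [36, 36, 36, 36, 36, 36]

Answer: 2
Key observation: The state at step 14, [36, 36, 36, 36, 36, 36], reappears at step 16 — and no state repeats earlier — so the cycle the system enters has period 2.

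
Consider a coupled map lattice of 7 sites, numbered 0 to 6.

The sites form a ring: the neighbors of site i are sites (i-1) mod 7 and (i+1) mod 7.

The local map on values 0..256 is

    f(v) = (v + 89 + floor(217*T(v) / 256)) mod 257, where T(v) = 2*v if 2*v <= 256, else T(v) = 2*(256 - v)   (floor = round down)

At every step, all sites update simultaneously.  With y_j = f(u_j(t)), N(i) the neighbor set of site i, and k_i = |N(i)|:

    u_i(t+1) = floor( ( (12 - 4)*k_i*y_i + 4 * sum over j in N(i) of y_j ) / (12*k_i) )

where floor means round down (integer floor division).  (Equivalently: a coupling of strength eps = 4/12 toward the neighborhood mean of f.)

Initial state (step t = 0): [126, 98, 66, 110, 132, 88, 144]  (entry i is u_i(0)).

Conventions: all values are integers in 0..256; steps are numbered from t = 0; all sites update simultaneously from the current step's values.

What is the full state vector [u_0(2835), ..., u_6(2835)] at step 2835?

Simulating step by step:
t=0: [126, 98, 66, 110, 132, 88, 144]
t=1: [157, 94, 43, 115, 148, 102, 150]
t=2: [145, 116, 173, 155, 149, 124, 151]
t=3: [160, 147, 147, 156, 162, 164, 162]
t=4: [155, 161, 162, 157, 153, 151, 152]
t=5: [157, 154, 153, 156, 158, 160, 159]
t=6: [156, 157, 158, 157, 155, 154, 155]
t=7: [157, 156, 156, 156, 157, 158, 157]
t=8: [156, 156, 157, 156, 156, 156, 156]
t=9: [157, 156, 156, 156, 157, 157, 157]
t=10: [156, 156, 157, 156, 156, 156, 156]

Answer: [157, 156, 156, 156, 157, 157, 157]
Key observation: The state at step 8, [156, 156, 157, 156, 156, 156, 156], reappears at step 10: the system is in a cycle of period 2 from step 8 on.  Therefore the state at step 2835 equals the state at step 8 + ((2835 - 8) mod 2) = 9, which is [157, 156, 156, 156, 157, 157, 157].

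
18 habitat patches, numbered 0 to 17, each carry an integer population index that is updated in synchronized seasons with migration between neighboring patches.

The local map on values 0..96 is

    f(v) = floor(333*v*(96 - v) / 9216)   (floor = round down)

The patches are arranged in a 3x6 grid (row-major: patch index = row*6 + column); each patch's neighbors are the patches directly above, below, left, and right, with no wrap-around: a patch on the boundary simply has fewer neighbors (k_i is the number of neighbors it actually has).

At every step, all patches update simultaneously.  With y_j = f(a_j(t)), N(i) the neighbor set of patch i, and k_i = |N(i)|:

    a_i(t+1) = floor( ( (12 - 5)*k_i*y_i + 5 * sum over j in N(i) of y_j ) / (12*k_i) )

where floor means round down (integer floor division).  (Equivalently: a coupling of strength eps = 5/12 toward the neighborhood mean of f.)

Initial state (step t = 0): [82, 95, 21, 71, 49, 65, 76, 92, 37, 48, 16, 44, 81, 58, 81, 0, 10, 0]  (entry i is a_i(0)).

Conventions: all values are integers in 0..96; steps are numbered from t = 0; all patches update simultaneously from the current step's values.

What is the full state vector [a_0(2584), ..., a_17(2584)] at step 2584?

Simulating step by step:
t=0: [82, 95, 21, 71, 49, 65, 76, 92, 37, 48, 16, 44, 81, 58, 81, 0, 10, 0]
t=1: [35, 17, 52, 68, 73, 76, 44, 29, 65, 68, 55, 64, 52, 59, 46, 21, 24, 23]
t=2: [72, 59, 73, 68, 63, 59, 79, 70, 73, 68, 74, 70, 81, 78, 77, 62, 63, 63]
t=3: [62, 71, 63, 67, 72, 74, 51, 62, 60, 66, 63, 67, 45, 51, 56, 71, 72, 72]
t=4: [74, 68, 73, 69, 64, 61, 80, 76, 76, 71, 71, 67, 82, 80, 77, 66, 64, 63]
t=5: [57, 63, 61, 66, 72, 74, 48, 53, 55, 64, 66, 70, 43, 47, 54, 67, 72, 73]
t=6: [79, 76, 76, 71, 63, 60, 82, 81, 79, 73, 68, 64, 82, 82, 79, 70, 64, 61]
t=7: [47, 51, 54, 63, 72, 76, 42, 44, 49, 60, 69, 74, 41, 42, 49, 63, 72, 75]
t=8: [82, 82, 80, 74, 63, 56, 81, 81, 82, 76, 66, 58, 81, 81, 81, 74, 63, 57]
t=9: [41, 41, 46, 58, 72, 78, 42, 42, 43, 55, 70, 78, 43, 43, 44, 57, 72, 78]
t=10: [81, 81, 82, 77, 63, 52, 81, 81, 81, 79, 64, 52, 81, 81, 81, 77, 63, 52]
t=11: [43, 42, 43, 53, 72, 80, 43, 43, 43, 51, 72, 80, 43, 43, 44, 53, 72, 80]
t=12: [81, 81, 81, 79, 62, 49, 82, 81, 82, 79, 62, 48, 82, 82, 82, 79, 62, 49]
t=13: [42, 43, 43, 51, 73, 81, 41, 42, 42, 50, 73, 82, 41, 41, 41, 50, 73, 81]
t=14: [81, 81, 81, 79, 60, 46, 81, 81, 81, 80, 60, 44, 81, 81, 81, 79, 60, 46]
t=15: [43, 43, 43, 51, 74, 81, 43, 43, 43, 49, 75, 81, 43, 43, 43, 51, 74, 81]
t=16: [82, 82, 82, 78, 58, 46, 82, 82, 82, 79, 57, 44, 82, 82, 82, 78, 58, 46]
t=17: [41, 41, 42, 52, 75, 81, 41, 41, 41, 51, 76, 82, 41, 41, 42, 52, 75, 81]
t=18: [81, 81, 81, 78, 57, 45, 81, 81, 81, 78, 55, 43, 81, 81, 81, 78, 57, 45]
t=19: [43, 43, 43, 53, 76, 81, 43, 43, 43, 52, 77, 81, 43, 43, 43, 53, 76, 81]
t=20: [82, 82, 82, 78, 56, 45, 82, 82, 82, 78, 54, 44, 82, 82, 82, 78, 56, 45]
t=21: [41, 41, 42, 52, 76, 81, 41, 41, 41, 52, 77, 81, 41, 41, 42, 52, 76, 81]
t=22: [81, 81, 81, 77, 56, 45, 81, 81, 81, 78, 54, 44, 81, 81, 81, 77, 56, 45]
t=23: [43, 43, 44, 54, 76, 81, 43, 43, 43, 52, 77, 81, 43, 43, 44, 54, 76, 81]
t=24: [82, 82, 81, 77, 55, 45, 82, 82, 82, 78, 54, 44, 82, 82, 81, 77, 55, 45]
t=25: [41, 41, 43, 54, 77, 81, 41, 41, 42, 52, 77, 81, 41, 41, 43, 54, 77, 81]
t=26: [81, 81, 81, 77, 54, 44, 81, 81, 81, 78, 54, 44, 81, 81, 81, 77, 54, 44]
t=27: [43, 43, 44, 54, 77, 81, 43, 43, 43, 52, 77, 81, 43, 43, 44, 54, 77, 81]
t=28: [82, 82, 81, 77, 54, 44, 82, 82, 82, 78, 54, 44, 82, 82, 81, 77, 54, 44]
t=29: [41, 41, 43, 54, 77, 81, 41, 41, 42, 52, 77, 81, 41, 41, 43, 54, 77, 81]

Answer: [82, 82, 81, 77, 54, 44, 82, 82, 82, 78, 54, 44, 82, 82, 81, 77, 54, 44]
Key observation: The state at step 25, [41, 41, 43, 54, 77, 81, 41, 41, 42, 52, 77, 81, 41, 41, 43, 54, 77, 81], reappears at step 29: the system is in a cycle of period 4 from step 25 on.  Therefore the state at step 2584 equals the state at step 25 + ((2584 - 25) mod 4) = 28, which is [82, 82, 81, 77, 54, 44, 82, 82, 82, 78, 54, 44, 82, 82, 81, 77, 54, 44].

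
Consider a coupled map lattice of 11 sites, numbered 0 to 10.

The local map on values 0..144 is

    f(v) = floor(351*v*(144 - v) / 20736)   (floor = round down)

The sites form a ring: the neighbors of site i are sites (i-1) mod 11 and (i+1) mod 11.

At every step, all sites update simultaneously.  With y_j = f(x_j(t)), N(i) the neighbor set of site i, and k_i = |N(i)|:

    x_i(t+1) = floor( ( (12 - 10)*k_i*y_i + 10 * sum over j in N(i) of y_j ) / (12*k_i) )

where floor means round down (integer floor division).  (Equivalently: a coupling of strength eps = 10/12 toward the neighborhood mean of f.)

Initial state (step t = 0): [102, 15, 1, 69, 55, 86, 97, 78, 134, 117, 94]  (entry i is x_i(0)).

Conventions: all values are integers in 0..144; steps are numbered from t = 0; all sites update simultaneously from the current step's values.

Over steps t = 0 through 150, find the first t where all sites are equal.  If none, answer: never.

Simulating step by step:
t=0: [102, 15, 1, 69, 55, 86, 97, 78, 134, 117, 94]  (not all equal)
t=1: [58, 36, 49, 49, 84, 80, 84, 55, 62, 50, 65]  (not all equal)
t=2: [76, 78, 72, 80, 82, 85, 84, 84, 81, 84, 82]  (not all equal)
t=3: [86, 87, 86, 86, 85, 85, 84, 85, 85, 85, 86]  (not all equal)
t=4: [83, 83, 83, 84, 84, 84, 84, 84, 84, 84, 84]  (not all equal)
t=5: [85, 85, 85, 85, 85, 85, 85, 85, 85, 85, 85]  (all equal)

Answer: 5
Key observation: Synchronization is absorbing here: once all sites are equal they stay equal, and step 5 is the first all-equal step.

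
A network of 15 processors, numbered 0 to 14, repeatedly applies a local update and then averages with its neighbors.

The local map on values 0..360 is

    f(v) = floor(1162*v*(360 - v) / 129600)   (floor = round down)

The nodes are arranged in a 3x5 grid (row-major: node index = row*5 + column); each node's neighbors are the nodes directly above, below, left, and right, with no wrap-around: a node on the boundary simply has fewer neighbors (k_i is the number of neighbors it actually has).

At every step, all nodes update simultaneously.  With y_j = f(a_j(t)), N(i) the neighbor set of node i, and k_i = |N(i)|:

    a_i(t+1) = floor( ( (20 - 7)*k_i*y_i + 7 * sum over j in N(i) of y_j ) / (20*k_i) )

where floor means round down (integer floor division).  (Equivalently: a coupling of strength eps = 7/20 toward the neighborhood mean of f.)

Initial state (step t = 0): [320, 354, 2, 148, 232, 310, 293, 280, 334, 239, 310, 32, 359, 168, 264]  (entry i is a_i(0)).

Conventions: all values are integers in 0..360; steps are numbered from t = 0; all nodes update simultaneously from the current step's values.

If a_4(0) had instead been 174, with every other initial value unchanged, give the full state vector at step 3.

Answer: [266, 278, 277, 250, 264, 226, 234, 236, 220, 240, 233, 257, 268, 236, 235]
Key observation: This trace re-runs the system from the modified initial state.

Derivation:
t=0: [320, 354, 2, 148, 174, 310, 293, 280, 334, 239, 310, 32, 359, 168, 264]
t=1: [101, 46, 62, 226, 283, 139, 153, 152, 140, 237, 130, 98, 69, 223, 243]
t=2: [222, 163, 186, 250, 219, 270, 264, 263, 274, 254, 262, 234, 208, 260, 258]
t=3: [266, 278, 277, 250, 264, 226, 234, 236, 220, 240, 233, 257, 268, 236, 235]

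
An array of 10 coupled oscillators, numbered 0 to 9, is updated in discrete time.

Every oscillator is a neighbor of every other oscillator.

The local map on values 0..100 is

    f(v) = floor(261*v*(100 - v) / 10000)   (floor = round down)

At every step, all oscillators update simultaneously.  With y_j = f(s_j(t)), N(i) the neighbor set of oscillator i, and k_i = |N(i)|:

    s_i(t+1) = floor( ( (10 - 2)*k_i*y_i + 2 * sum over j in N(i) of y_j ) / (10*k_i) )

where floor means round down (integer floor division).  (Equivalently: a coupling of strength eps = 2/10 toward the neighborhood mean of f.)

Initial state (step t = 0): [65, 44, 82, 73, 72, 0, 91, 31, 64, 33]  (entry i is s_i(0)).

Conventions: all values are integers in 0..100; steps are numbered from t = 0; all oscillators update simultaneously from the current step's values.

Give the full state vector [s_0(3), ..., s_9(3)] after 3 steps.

Simulating step by step:
t=0: [65, 44, 82, 73, 72, 0, 91, 31, 64, 33]
t=1: [56, 59, 39, 49, 50, 10, 26, 52, 56, 54]
t=2: [62, 62, 61, 63, 63, 30, 51, 63, 62, 62]
t=3: [60, 60, 61, 60, 60, 55, 64, 60, 60, 60]

Answer: [60, 60, 61, 60, 60, 55, 64, 60, 60, 60]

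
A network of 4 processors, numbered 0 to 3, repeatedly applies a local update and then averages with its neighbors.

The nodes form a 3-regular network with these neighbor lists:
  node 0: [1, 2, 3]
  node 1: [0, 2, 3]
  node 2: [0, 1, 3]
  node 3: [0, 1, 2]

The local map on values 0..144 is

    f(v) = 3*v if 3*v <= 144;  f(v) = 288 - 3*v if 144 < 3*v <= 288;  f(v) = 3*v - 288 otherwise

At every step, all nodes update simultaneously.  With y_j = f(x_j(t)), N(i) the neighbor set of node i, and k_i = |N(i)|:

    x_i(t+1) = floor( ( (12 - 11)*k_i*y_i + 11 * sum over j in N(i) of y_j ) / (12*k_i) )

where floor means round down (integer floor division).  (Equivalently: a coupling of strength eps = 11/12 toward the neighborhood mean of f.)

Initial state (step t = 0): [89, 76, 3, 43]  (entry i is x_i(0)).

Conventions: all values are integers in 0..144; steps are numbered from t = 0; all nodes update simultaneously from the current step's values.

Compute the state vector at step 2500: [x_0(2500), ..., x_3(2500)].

Answer: [36, 36, 36, 36]
Key observation: The state at step 7, [108, 108, 108, 108], reappears at step 9: the system is in a cycle of period 2 from step 7 on.  Therefore the state at step 2500 equals the state at step 7 + ((2500 - 7) mod 2) = 8, which is [36, 36, 36, 36].

Derivation:
t=0: [89, 76, 3, 43]
t=1: [62, 53, 64, 38]
t=2: [112, 106, 113, 109]
t=3: [40, 44, 40, 42]
t=4: [125, 122, 125, 124]
t=5: [83, 85, 83, 84]
t=6: [36, 37, 36, 36]
t=7: [108, 108, 108, 108]
t=8: [36, 36, 36, 36]
t=9: [108, 108, 108, 108]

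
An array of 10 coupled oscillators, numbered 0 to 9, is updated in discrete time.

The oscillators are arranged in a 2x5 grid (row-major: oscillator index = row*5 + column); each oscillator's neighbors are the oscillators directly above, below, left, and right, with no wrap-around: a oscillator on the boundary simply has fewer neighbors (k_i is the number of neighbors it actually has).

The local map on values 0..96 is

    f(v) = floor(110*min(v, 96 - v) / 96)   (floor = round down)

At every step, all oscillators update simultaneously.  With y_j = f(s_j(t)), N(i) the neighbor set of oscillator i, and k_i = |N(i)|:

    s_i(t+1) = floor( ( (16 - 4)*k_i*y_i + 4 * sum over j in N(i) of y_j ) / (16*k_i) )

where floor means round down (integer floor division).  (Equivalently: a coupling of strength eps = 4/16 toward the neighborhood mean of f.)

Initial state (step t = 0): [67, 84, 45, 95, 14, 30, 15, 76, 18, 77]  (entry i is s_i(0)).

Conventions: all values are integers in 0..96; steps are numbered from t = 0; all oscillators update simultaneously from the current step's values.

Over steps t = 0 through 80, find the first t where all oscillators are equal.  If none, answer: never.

Answer: never
Key observation: The state at step 16 reappears at step 22 — the system is in a cycle of period 6 from step 16 on.  No step 0..22 is synchronized, and the cycle repeats forever, so no step up to 80 (or ever) has all oscillators equal.

Derivation:
t=0: [67, 84, 45, 95, 14, 30, 15, 76, 18, 77]  (not all equal)
t=1: [30, 18, 41, 8, 14, 31, 18, 23, 18, 20]  (not all equal)
t=2: [32, 23, 39, 13, 15, 33, 21, 26, 19, 21]  (not all equal)
t=3: [34, 28, 38, 17, 17, 35, 25, 29, 21, 22]  (not all equal)
t=4: [37, 33, 39, 21, 19, 38, 29, 32, 24, 24]  (not all equal)
t=5: [41, 37, 41, 25, 22, 41, 34, 35, 27, 26]  (not all equal)
t=6: [45, 42, 43, 29, 25, 45, 39, 39, 30, 28]  (not all equal)
t=7: [50, 48, 47, 34, 29, 50, 44, 43, 34, 31]  (not all equal)
t=8: [52, 54, 51, 38, 33, 51, 50, 48, 38, 35]  (not all equal)
t=9: [49, 48, 50, 43, 38, 51, 51, 53, 43, 40]  (not all equal)
t=10: [53, 54, 51, 48, 44, 51, 51, 49, 48, 45]  (not all equal)
t=11: [49, 48, 51, 54, 50, 50, 50, 52, 54, 51]  (not all equal)
t=12: [53, 54, 51, 48, 51, 52, 52, 50, 48, 50]  (not all equal)
t=13: [49, 48, 51, 54, 51, 49, 50, 52, 54, 52]  (not all equal)
t=14: [53, 54, 51, 48, 50, 52, 52, 50, 48, 49]  (not all equal)
t=15: [49, 48, 51, 54, 52, 49, 50, 52, 54, 53]  (not all equal)
t=16: [53, 54, 51, 48, 49, 52, 52, 50, 48, 49]  (not all equal)
t=17: [49, 48, 51, 54, 53, 49, 50, 52, 54, 53]  (not all equal)
t=18: [53, 54, 51, 48, 48, 52, 52, 50, 48, 48]  (not all equal)
t=19: [49, 48, 51, 54, 55, 49, 50, 52, 54, 55]  (not all equal)
t=20: [53, 54, 51, 48, 46, 52, 52, 50, 48, 46]  (not all equal)
t=21: [49, 48, 51, 54, 52, 49, 50, 52, 54, 52]  (not all equal)
t=22: [53, 54, 51, 48, 49, 52, 52, 50, 48, 49]  (not all equal)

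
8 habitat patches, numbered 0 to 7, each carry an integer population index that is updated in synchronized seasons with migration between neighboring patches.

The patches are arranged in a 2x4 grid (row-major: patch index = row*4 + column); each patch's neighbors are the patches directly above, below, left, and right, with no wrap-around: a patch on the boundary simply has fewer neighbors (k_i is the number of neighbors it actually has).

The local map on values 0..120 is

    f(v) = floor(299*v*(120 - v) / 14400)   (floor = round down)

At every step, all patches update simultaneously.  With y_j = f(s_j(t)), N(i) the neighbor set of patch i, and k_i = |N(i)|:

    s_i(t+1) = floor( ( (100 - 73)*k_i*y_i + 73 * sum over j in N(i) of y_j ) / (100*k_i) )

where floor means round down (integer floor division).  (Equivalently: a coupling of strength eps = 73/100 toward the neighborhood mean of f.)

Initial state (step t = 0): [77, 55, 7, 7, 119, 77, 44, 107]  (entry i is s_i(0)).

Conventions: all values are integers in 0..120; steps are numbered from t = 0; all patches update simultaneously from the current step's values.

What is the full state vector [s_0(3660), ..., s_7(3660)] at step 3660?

Simulating step by step:
t=0: [77, 55, 7, 7, 119, 77, 44, 107]
t=1: [46, 56, 43, 20, 50, 53, 45, 38]
t=2: [72, 71, 63, 59, 71, 72, 68, 57]
t=3: [71, 72, 73, 74, 71, 71, 73, 73]
t=4: [71, 71, 70, 70, 72, 71, 71, 70]
t=5: [71, 72, 72, 72, 71, 71, 72, 72]
t=6: [71, 71, 71, 71, 72, 71, 71, 71]
t=7: [71, 72, 72, 72, 71, 71, 72, 72]

Answer: [71, 71, 71, 71, 72, 71, 71, 71]
Key observation: The state at step 5, [71, 72, 72, 72, 71, 71, 72, 72], reappears at step 7: the system is in a cycle of period 2 from step 5 on.  Therefore the state at step 3660 equals the state at step 5 + ((3660 - 5) mod 2) = 6, which is [71, 71, 71, 71, 72, 71, 71, 71].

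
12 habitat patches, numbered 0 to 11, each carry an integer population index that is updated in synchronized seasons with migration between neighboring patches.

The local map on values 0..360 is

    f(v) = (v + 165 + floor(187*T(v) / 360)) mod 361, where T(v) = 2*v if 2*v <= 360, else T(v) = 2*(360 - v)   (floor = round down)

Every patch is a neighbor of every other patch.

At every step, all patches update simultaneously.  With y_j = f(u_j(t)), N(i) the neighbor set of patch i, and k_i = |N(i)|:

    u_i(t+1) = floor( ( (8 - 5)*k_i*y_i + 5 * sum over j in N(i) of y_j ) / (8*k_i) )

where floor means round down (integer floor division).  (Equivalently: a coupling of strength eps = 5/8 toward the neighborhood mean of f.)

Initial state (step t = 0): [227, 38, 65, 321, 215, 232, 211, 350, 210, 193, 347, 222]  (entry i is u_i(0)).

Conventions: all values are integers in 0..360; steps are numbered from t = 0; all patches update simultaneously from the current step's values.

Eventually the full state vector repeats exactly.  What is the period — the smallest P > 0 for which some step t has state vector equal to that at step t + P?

Answer: 4
Key observation: The state at step 3, [144, 144, 144, 144, 144, 144, 144, 144, 144, 144, 144, 144], reappears at step 7 — and no state repeats earlier — so the cycle the system enters has period 4.

Derivation:
t=0: [227, 38, 65, 321, 215, 232, 211, 350, 210, 193, 347, 222]
t=1: [179, 202, 220, 178, 179, 179, 179, 178, 179, 179, 178, 179]
t=2: [167, 168, 168, 167, 167, 167, 167, 167, 167, 167, 167, 167]
t=3: [144, 144, 144, 144, 144, 144, 144, 144, 144, 144, 144, 144]
t=4: [97, 97, 97, 97, 97, 97, 97, 97, 97, 97, 97, 97]
t=5: [1, 1, 1, 1, 1, 1, 1, 1, 1, 1, 1, 1]
t=6: [167, 167, 167, 167, 167, 167, 167, 167, 167, 167, 167, 167]
t=7: [144, 144, 144, 144, 144, 144, 144, 144, 144, 144, 144, 144]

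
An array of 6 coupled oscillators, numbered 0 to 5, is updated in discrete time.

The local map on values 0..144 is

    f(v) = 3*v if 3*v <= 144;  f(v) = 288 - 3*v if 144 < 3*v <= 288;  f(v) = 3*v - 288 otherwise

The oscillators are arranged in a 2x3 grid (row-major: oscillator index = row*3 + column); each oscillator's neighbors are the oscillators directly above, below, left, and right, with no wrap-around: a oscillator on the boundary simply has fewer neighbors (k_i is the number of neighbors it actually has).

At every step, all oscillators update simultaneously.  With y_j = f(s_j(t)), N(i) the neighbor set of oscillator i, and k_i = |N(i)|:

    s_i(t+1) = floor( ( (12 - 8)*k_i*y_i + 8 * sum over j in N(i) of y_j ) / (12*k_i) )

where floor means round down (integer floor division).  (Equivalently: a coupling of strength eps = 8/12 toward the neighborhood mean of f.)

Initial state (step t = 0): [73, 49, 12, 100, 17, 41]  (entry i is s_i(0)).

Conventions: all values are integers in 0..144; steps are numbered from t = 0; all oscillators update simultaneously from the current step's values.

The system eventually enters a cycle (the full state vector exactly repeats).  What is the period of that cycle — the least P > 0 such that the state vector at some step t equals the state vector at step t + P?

Answer: 8
Key observation: The state at step 39, [99, 99, 99, 99, 99, 99], reappears at step 47 — and no state repeats earlier — so the cycle the system enters has period 8.

Derivation:
t=0: [73, 49, 12, 100, 17, 41]
t=1: [74, 81, 100, 44, 78, 70]
t=2: [81, 44, 45, 84, 74, 48]
t=3: [71, 98, 137, 49, 91, 115]
t=4: [74, 49, 62, 77, 50, 65]
t=5: [88, 115, 112, 87, 110, 111]
t=6: [36, 44, 50, 31, 42, 45]
t=7: [111, 126, 135, 109, 122, 133]
t=8: [58, 83, 106, 54, 79, 102]
t=9: [93, 56, 29, 97, 57, 33]
t=10: [44, 87, 102, 43, 88, 101]
t=11: [96, 47, 20, 95, 46, 19]
t=12: [48, 91, 86, 47, 90, 85]
t=13: [100, 47, 26, 101, 48, 27]
t=14: [56, 99, 100, 57, 100, 101]
t=15: [82, 35, 12, 83, 35, 13]
t=16: [62, 75, 60, 62, 75, 60]
t=17: [89, 81, 93, 89, 81, 93]
t=18: [29, 31, 21, 29, 31, 21]
t=19: [89, 85, 73, 89, 85, 73]
t=20: [25, 38, 57, 25, 38, 57]
t=21: [88, 106, 116, 88, 106, 116]
t=22: [26, 35, 50, 26, 35, 50]
t=23: [87, 106, 127, 87, 106, 127]
t=24: [28, 43, 72, 28, 43, 72]
t=25: [99, 106, 91, 99, 106, 91]
t=26: [16, 22, 20, 16, 22, 20]
t=27: [54, 60, 62, 54, 60, 62]
t=28: [120, 110, 104, 120, 110, 104]
t=29: [62, 44, 30, 62, 44, 30]
t=30: [112, 116, 104, 112, 116, 104]
t=31: [52, 49, 36, 52, 49, 36]
t=32: [135, 131, 119, 135, 131, 119]
t=33: [113, 99, 81, 113, 99, 81]
t=34: [37, 26, 33, 37, 26, 33]
t=35: [100, 90, 92, 100, 90, 92]
t=36: [14, 15, 14, 14, 15, 14]
t=37: [43, 43, 43, 43, 43, 43]
t=38: [129, 129, 129, 129, 129, 129]
t=39: [99, 99, 99, 99, 99, 99]
t=40: [9, 9, 9, 9, 9, 9]
t=41: [27, 27, 27, 27, 27, 27]
t=42: [81, 81, 81, 81, 81, 81]
t=43: [45, 45, 45, 45, 45, 45]
t=44: [135, 135, 135, 135, 135, 135]
t=45: [117, 117, 117, 117, 117, 117]
t=46: [63, 63, 63, 63, 63, 63]
t=47: [99, 99, 99, 99, 99, 99]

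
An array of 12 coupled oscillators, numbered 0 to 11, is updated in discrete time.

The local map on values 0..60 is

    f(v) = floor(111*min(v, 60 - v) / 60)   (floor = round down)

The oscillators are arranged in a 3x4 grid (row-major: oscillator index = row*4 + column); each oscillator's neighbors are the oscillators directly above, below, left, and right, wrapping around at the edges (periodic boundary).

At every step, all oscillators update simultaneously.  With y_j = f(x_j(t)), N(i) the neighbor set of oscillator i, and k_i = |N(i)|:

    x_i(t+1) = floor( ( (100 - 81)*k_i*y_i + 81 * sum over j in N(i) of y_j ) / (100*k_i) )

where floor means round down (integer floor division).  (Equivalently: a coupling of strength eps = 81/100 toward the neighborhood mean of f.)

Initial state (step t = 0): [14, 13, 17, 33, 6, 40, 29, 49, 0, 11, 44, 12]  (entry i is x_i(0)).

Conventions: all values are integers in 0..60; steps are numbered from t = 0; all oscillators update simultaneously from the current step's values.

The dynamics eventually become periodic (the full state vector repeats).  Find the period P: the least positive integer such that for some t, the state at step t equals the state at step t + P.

Simulating step by step:
t=0: [14, 13, 17, 33, 6, 40, 29, 49, 0, 11, 44, 12]
t=1: [21, 27, 37, 29, 18, 28, 33, 31, 15, 22, 31, 24]
t=2: [40, 43, 49, 45, 40, 44, 49, 46, 36, 44, 45, 46]
t=3: [35, 29, 25, 26, 34, 29, 24, 26, 34, 32, 24, 29]
t=4: [48, 49, 47, 48, 48, 49, 47, 48, 49, 49, 47, 48]
t=5: [21, 21, 22, 22, 21, 21, 22, 22, 21, 20, 22, 22]
t=6: [38, 38, 39, 39, 38, 38, 39, 39, 38, 38, 39, 39]
t=7: [39, 39, 38, 38, 39, 39, 38, 38, 39, 39, 38, 38]
t=8: [38, 38, 39, 39, 38, 38, 39, 39, 38, 38, 39, 39]

Answer: 2
Key observation: The state at step 6, [38, 38, 39, 39, 38, 38, 39, 39, 38, 38, 39, 39], reappears at step 8 — and no state repeats earlier — so the cycle the system enters has period 2.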